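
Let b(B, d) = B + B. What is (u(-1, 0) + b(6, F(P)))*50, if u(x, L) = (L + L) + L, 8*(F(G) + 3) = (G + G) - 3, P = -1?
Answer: 600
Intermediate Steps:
F(G) = -27/8 + G/4 (F(G) = -3 + ((G + G) - 3)/8 = -3 + (2*G - 3)/8 = -3 + (-3 + 2*G)/8 = -3 + (-3/8 + G/4) = -27/8 + G/4)
u(x, L) = 3*L (u(x, L) = 2*L + L = 3*L)
b(B, d) = 2*B
(u(-1, 0) + b(6, F(P)))*50 = (3*0 + 2*6)*50 = (0 + 12)*50 = 12*50 = 600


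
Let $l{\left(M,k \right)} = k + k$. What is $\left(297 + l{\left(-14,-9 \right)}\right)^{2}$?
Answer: $77841$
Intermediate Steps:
$l{\left(M,k \right)} = 2 k$
$\left(297 + l{\left(-14,-9 \right)}\right)^{2} = \left(297 + 2 \left(-9\right)\right)^{2} = \left(297 - 18\right)^{2} = 279^{2} = 77841$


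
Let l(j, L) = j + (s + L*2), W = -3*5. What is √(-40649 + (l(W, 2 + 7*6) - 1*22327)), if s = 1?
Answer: I*√62902 ≈ 250.8*I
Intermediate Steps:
W = -15
l(j, L) = 1 + j + 2*L (l(j, L) = j + (1 + L*2) = j + (1 + 2*L) = 1 + j + 2*L)
√(-40649 + (l(W, 2 + 7*6) - 1*22327)) = √(-40649 + ((1 - 15 + 2*(2 + 7*6)) - 1*22327)) = √(-40649 + ((1 - 15 + 2*(2 + 42)) - 22327)) = √(-40649 + ((1 - 15 + 2*44) - 22327)) = √(-40649 + ((1 - 15 + 88) - 22327)) = √(-40649 + (74 - 22327)) = √(-40649 - 22253) = √(-62902) = I*√62902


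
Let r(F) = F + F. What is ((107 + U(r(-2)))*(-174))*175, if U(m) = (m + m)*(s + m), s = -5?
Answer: -5450550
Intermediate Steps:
r(F) = 2*F
U(m) = 2*m*(-5 + m) (U(m) = (m + m)*(-5 + m) = (2*m)*(-5 + m) = 2*m*(-5 + m))
((107 + U(r(-2)))*(-174))*175 = ((107 + 2*(2*(-2))*(-5 + 2*(-2)))*(-174))*175 = ((107 + 2*(-4)*(-5 - 4))*(-174))*175 = ((107 + 2*(-4)*(-9))*(-174))*175 = ((107 + 72)*(-174))*175 = (179*(-174))*175 = -31146*175 = -5450550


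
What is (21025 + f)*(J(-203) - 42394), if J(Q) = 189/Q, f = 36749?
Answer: -71030417622/29 ≈ -2.4493e+9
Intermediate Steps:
(21025 + f)*(J(-203) - 42394) = (21025 + 36749)*(189/(-203) - 42394) = 57774*(189*(-1/203) - 42394) = 57774*(-27/29 - 42394) = 57774*(-1229453/29) = -71030417622/29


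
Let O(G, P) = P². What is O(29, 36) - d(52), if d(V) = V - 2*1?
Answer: 1246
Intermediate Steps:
d(V) = -2 + V (d(V) = V - 2 = -2 + V)
O(29, 36) - d(52) = 36² - (-2 + 52) = 1296 - 1*50 = 1296 - 50 = 1246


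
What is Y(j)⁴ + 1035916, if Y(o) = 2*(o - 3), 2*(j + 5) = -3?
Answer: 1166237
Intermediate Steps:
j = -13/2 (j = -5 + (½)*(-3) = -5 - 3/2 = -13/2 ≈ -6.5000)
Y(o) = -6 + 2*o (Y(o) = 2*(-3 + o) = -6 + 2*o)
Y(j)⁴ + 1035916 = (-6 + 2*(-13/2))⁴ + 1035916 = (-6 - 13)⁴ + 1035916 = (-19)⁴ + 1035916 = 130321 + 1035916 = 1166237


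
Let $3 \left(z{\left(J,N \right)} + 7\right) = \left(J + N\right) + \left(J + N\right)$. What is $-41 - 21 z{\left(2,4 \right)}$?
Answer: $22$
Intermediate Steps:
$z{\left(J,N \right)} = -7 + \frac{2 J}{3} + \frac{2 N}{3}$ ($z{\left(J,N \right)} = -7 + \frac{\left(J + N\right) + \left(J + N\right)}{3} = -7 + \frac{2 J + 2 N}{3} = -7 + \left(\frac{2 J}{3} + \frac{2 N}{3}\right) = -7 + \frac{2 J}{3} + \frac{2 N}{3}$)
$-41 - 21 z{\left(2,4 \right)} = -41 - 21 \left(-7 + \frac{2}{3} \cdot 2 + \frac{2}{3} \cdot 4\right) = -41 - 21 \left(-7 + \frac{4}{3} + \frac{8}{3}\right) = -41 - -63 = -41 + 63 = 22$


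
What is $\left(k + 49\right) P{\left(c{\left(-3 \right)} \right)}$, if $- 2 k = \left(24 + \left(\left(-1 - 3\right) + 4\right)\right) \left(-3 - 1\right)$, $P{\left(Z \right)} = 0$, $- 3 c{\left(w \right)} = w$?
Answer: $0$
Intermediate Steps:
$c{\left(w \right)} = - \frac{w}{3}$
$k = 48$ ($k = - \frac{\left(24 + \left(\left(-1 - 3\right) + 4\right)\right) \left(-3 - 1\right)}{2} = - \frac{\left(24 + \left(-4 + 4\right)\right) \left(-4\right)}{2} = - \frac{\left(24 + 0\right) \left(-4\right)}{2} = - \frac{24 \left(-4\right)}{2} = \left(- \frac{1}{2}\right) \left(-96\right) = 48$)
$\left(k + 49\right) P{\left(c{\left(-3 \right)} \right)} = \left(48 + 49\right) 0 = 97 \cdot 0 = 0$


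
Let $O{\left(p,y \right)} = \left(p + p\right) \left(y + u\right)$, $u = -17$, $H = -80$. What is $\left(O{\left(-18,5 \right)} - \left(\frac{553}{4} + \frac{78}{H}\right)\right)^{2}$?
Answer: $\frac{138980521}{1600} \approx 86863.0$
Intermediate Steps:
$O{\left(p,y \right)} = 2 p \left(-17 + y\right)$ ($O{\left(p,y \right)} = \left(p + p\right) \left(y - 17\right) = 2 p \left(-17 + y\right)$)
$\left(O{\left(-18,5 \right)} - \left(\frac{553}{4} + \frac{78}{H}\right)\right)^{2} = \left(2 \left(-18\right) \left(-17 + 5\right) - \frac{5491}{40}\right)^{2} = \left(2 \left(-18\right) \left(-12\right) - \frac{5491}{40}\right)^{2} = \left(432 + \left(\left(\frac{39}{40} - \frac{1}{4}\right) - 138\right)\right)^{2} = \left(432 + \left(\frac{29}{40} - 138\right)\right)^{2} = \left(432 - \frac{5491}{40}\right)^{2} = \left(\frac{11789}{40}\right)^{2} = \frac{138980521}{1600}$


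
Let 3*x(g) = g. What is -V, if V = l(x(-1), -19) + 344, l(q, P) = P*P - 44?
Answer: -661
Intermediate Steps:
x(g) = g/3
l(q, P) = -44 + P² (l(q, P) = P² - 44 = -44 + P²)
V = 661 (V = (-44 + (-19)²) + 344 = (-44 + 361) + 344 = 317 + 344 = 661)
-V = -1*661 = -661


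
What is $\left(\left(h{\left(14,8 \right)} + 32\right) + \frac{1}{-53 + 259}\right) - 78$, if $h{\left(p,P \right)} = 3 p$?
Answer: $- \frac{823}{206} \approx -3.9951$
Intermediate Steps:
$\left(\left(h{\left(14,8 \right)} + 32\right) + \frac{1}{-53 + 259}\right) - 78 = \left(\left(3 \cdot 14 + 32\right) + \frac{1}{-53 + 259}\right) - 78 = \left(\left(42 + 32\right) + \frac{1}{206}\right) - 78 = \left(74 + \frac{1}{206}\right) - 78 = \frac{15245}{206} - 78 = - \frac{823}{206}$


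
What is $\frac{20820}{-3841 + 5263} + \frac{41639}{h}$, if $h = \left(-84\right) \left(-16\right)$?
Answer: $\frac{4844041}{106176} \approx 45.623$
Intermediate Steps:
$h = 1344$
$\frac{20820}{-3841 + 5263} + \frac{41639}{h} = \frac{20820}{-3841 + 5263} + \frac{41639}{1344} = \frac{20820}{1422} + 41639 \cdot \frac{1}{1344} = 20820 \cdot \frac{1}{1422} + \frac{41639}{1344} = \frac{3470}{237} + \frac{41639}{1344} = \frac{4844041}{106176}$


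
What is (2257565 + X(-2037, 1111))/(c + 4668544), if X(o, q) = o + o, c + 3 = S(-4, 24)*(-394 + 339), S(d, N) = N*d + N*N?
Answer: 2253491/4642141 ≈ 0.48544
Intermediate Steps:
S(d, N) = N² + N*d (S(d, N) = N*d + N² = N² + N*d)
c = -26403 (c = -3 + (24*(24 - 4))*(-394 + 339) = -3 + (24*20)*(-55) = -3 + 480*(-55) = -3 - 26400 = -26403)
X(o, q) = 2*o
(2257565 + X(-2037, 1111))/(c + 4668544) = (2257565 + 2*(-2037))/(-26403 + 4668544) = (2257565 - 4074)/4642141 = 2253491*(1/4642141) = 2253491/4642141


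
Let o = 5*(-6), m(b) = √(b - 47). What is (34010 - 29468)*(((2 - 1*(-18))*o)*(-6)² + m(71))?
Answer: -98107200 + 9084*√6 ≈ -9.8085e+7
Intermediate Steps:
m(b) = √(-47 + b)
o = -30
(34010 - 29468)*(((2 - 1*(-18))*o)*(-6)² + m(71)) = (34010 - 29468)*(((2 - 1*(-18))*(-30))*(-6)² + √(-47 + 71)) = 4542*(((2 + 18)*(-30))*36 + √24) = 4542*((20*(-30))*36 + 2*√6) = 4542*(-600*36 + 2*√6) = 4542*(-21600 + 2*√6) = -98107200 + 9084*√6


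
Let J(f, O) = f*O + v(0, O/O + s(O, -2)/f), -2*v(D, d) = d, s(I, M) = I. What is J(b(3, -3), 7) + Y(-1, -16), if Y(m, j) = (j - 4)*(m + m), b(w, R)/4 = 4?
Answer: 4841/32 ≈ 151.28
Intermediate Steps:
b(w, R) = 16 (b(w, R) = 4*4 = 16)
v(D, d) = -d/2
Y(m, j) = 2*m*(-4 + j) (Y(m, j) = (-4 + j)*(2*m) = 2*m*(-4 + j))
J(f, O) = -½ + O*f - O/(2*f) (J(f, O) = f*O - (O/O + O/f)/2 = O*f - (1 + O/f)/2 = O*f + (-½ - O/(2*f)) = -½ + O*f - O/(2*f))
J(b(3, -3), 7) + Y(-1, -16) = (-½ + 7*16 - ½*7/16) + 2*(-1)*(-4 - 16) = (-½ + 112 - ½*7*1/16) + 2*(-1)*(-20) = (-½ + 112 - 7/32) + 40 = 3561/32 + 40 = 4841/32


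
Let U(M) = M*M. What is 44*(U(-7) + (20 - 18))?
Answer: 2244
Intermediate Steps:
U(M) = M²
44*(U(-7) + (20 - 18)) = 44*((-7)² + (20 - 18)) = 44*(49 + 2) = 44*51 = 2244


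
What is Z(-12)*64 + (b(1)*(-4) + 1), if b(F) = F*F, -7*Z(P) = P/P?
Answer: -85/7 ≈ -12.143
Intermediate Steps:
Z(P) = -⅐ (Z(P) = -P/(7*P) = -⅐*1 = -⅐)
b(F) = F²
Z(-12)*64 + (b(1)*(-4) + 1) = -⅐*64 + (1²*(-4) + 1) = -64/7 + (1*(-4) + 1) = -64/7 + (-4 + 1) = -64/7 - 3 = -85/7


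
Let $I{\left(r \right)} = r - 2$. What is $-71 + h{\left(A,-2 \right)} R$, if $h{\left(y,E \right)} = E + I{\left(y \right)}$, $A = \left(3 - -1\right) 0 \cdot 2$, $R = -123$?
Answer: $421$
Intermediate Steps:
$I{\left(r \right)} = -2 + r$ ($I{\left(r \right)} = r - 2 = -2 + r$)
$A = 0$ ($A = \left(3 + 1\right) 0 \cdot 2 = 4 \cdot 0 \cdot 2 = 0 \cdot 2 = 0$)
$h{\left(y,E \right)} = -2 + E + y$ ($h{\left(y,E \right)} = E + \left(-2 + y\right) = -2 + E + y$)
$-71 + h{\left(A,-2 \right)} R = -71 + \left(-2 - 2 + 0\right) \left(-123\right) = -71 - -492 = -71 + 492 = 421$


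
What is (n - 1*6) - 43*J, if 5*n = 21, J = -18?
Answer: 3861/5 ≈ 772.20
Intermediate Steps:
n = 21/5 (n = (⅕)*21 = 21/5 ≈ 4.2000)
(n - 1*6) - 43*J = (21/5 - 1*6) - 43*(-18) = (21/5 - 6) + 774 = -9/5 + 774 = 3861/5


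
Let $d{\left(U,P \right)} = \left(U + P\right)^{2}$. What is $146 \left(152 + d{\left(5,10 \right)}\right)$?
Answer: $55042$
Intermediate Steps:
$d{\left(U,P \right)} = \left(P + U\right)^{2}$
$146 \left(152 + d{\left(5,10 \right)}\right) = 146 \left(152 + \left(10 + 5\right)^{2}\right) = 146 \left(152 + 15^{2}\right) = 146 \left(152 + 225\right) = 146 \cdot 377 = 55042$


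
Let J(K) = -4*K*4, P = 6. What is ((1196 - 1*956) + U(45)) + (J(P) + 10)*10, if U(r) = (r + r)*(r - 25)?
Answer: 1180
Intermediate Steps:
J(K) = -16*K
U(r) = 2*r*(-25 + r) (U(r) = (2*r)*(-25 + r) = 2*r*(-25 + r))
((1196 - 1*956) + U(45)) + (J(P) + 10)*10 = ((1196 - 1*956) + 2*45*(-25 + 45)) + (-16*6 + 10)*10 = ((1196 - 956) + 2*45*20) + (-96 + 10)*10 = (240 + 1800) - 86*10 = 2040 - 860 = 1180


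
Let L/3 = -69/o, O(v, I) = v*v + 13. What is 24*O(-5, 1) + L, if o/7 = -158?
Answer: 1008879/1106 ≈ 912.19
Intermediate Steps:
O(v, I) = 13 + v² (O(v, I) = v² + 13 = 13 + v²)
o = -1106 (o = 7*(-158) = -1106)
L = 207/1106 (L = 3*(-69/(-1106)) = 3*(-69*(-1/1106)) = 3*(69/1106) = 207/1106 ≈ 0.18716)
24*O(-5, 1) + L = 24*(13 + (-5)²) + 207/1106 = 24*(13 + 25) + 207/1106 = 24*38 + 207/1106 = 912 + 207/1106 = 1008879/1106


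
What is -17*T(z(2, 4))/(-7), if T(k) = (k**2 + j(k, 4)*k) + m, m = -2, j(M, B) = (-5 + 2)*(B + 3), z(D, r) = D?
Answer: -680/7 ≈ -97.143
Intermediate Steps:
j(M, B) = -9 - 3*B (j(M, B) = -3*(3 + B) = -9 - 3*B)
T(k) = -2 + k**2 - 21*k (T(k) = (k**2 + (-9 - 3*4)*k) - 2 = (k**2 + (-9 - 12)*k) - 2 = (k**2 - 21*k) - 2 = -2 + k**2 - 21*k)
-17*T(z(2, 4))/(-7) = -17*(-2 + 2**2 - 21*2)/(-7) = -17*(-2 + 4 - 42)*(-1/7) = -17*(-40)*(-1/7) = 680*(-1/7) = -680/7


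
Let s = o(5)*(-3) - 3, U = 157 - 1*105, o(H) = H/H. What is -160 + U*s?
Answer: -472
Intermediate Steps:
o(H) = 1
U = 52 (U = 157 - 105 = 52)
s = -6 (s = 1*(-3) - 3 = -3 - 3 = -6)
-160 + U*s = -160 + 52*(-6) = -160 - 312 = -472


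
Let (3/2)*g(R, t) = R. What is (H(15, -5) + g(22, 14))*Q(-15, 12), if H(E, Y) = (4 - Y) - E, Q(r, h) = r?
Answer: -130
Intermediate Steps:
g(R, t) = 2*R/3
H(E, Y) = 4 - E - Y
(H(15, -5) + g(22, 14))*Q(-15, 12) = ((4 - 1*15 - 1*(-5)) + (⅔)*22)*(-15) = ((4 - 15 + 5) + 44/3)*(-15) = (-6 + 44/3)*(-15) = (26/3)*(-15) = -130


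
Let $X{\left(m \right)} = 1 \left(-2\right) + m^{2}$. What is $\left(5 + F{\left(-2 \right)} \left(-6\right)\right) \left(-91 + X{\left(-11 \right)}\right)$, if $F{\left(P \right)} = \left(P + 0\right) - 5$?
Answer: $1316$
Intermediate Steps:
$F{\left(P \right)} = -5 + P$ ($F{\left(P \right)} = P - 5 = -5 + P$)
$X{\left(m \right)} = -2 + m^{2}$
$\left(5 + F{\left(-2 \right)} \left(-6\right)\right) \left(-91 + X{\left(-11 \right)}\right) = \left(5 + \left(-5 - 2\right) \left(-6\right)\right) \left(-91 - \left(2 - \left(-11\right)^{2}\right)\right) = \left(5 - -42\right) \left(-91 + \left(-2 + 121\right)\right) = \left(5 + 42\right) \left(-91 + 119\right) = 47 \cdot 28 = 1316$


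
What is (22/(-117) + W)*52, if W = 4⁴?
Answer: 119720/9 ≈ 13302.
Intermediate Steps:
W = 256
(22/(-117) + W)*52 = (22/(-117) + 256)*52 = (22*(-1/117) + 256)*52 = (-22/117 + 256)*52 = (29930/117)*52 = 119720/9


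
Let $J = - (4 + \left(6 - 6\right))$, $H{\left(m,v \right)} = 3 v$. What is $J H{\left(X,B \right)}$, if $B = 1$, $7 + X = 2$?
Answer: $-12$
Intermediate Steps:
$X = -5$ ($X = -7 + 2 = -5$)
$J = -4$ ($J = - (4 + \left(6 - 6\right)) = - (4 + 0) = \left(-1\right) 4 = -4$)
$J H{\left(X,B \right)} = - 4 \cdot 3 \cdot 1 = \left(-4\right) 3 = -12$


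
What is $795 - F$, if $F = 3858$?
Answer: $-3063$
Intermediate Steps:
$795 - F = 795 - 3858 = -3063$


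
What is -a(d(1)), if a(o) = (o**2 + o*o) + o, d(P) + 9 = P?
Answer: -120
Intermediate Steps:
d(P) = -9 + P
a(o) = o + 2*o**2 (a(o) = (o**2 + o**2) + o = 2*o**2 + o = o + 2*o**2)
-a(d(1)) = -(-9 + 1)*(1 + 2*(-9 + 1)) = -(-8)*(1 + 2*(-8)) = -(-8)*(1 - 16) = -(-8)*(-15) = -1*120 = -120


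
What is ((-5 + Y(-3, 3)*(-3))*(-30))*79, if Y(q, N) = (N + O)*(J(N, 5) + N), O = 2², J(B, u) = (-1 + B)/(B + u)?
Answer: 347205/2 ≈ 1.7360e+5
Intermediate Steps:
J(B, u) = (-1 + B)/(B + u)
O = 4
Y(q, N) = (4 + N)*(N + (-1 + N)/(5 + N)) (Y(q, N) = (N + 4)*((-1 + N)/(N + 5) + N) = (4 + N)*((-1 + N)/(5 + N) + N) = (4 + N)*(N + (-1 + N)/(5 + N)))
((-5 + Y(-3, 3)*(-3))*(-30))*79 = ((-5 + ((-4 + 3³ + 10*3² + 23*3)/(5 + 3))*(-3))*(-30))*79 = ((-5 + ((-4 + 27 + 10*9 + 69)/8)*(-3))*(-30))*79 = ((-5 + ((-4 + 27 + 90 + 69)/8)*(-3))*(-30))*79 = ((-5 + ((⅛)*182)*(-3))*(-30))*79 = ((-5 + (91/4)*(-3))*(-30))*79 = ((-5 - 273/4)*(-30))*79 = -293/4*(-30)*79 = (4395/2)*79 = 347205/2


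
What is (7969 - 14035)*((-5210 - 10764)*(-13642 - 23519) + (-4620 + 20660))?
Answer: -3600934430364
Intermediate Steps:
(7969 - 14035)*((-5210 - 10764)*(-13642 - 23519) + (-4620 + 20660)) = -6066*(-15974*(-37161) + 16040) = -6066*(593609814 + 16040) = -6066*593625854 = -3600934430364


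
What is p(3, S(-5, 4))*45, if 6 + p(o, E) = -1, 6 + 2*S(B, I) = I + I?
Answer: -315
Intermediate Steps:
S(B, I) = -3 + I (S(B, I) = -3 + (I + I)/2 = -3 + (2*I)/2 = -3 + I)
p(o, E) = -7 (p(o, E) = -6 - 1 = -7)
p(3, S(-5, 4))*45 = -7*45 = -315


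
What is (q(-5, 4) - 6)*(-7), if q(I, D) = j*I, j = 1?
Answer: 77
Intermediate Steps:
q(I, D) = I (q(I, D) = 1*I = I)
(q(-5, 4) - 6)*(-7) = (-5 - 6)*(-7) = -11*(-7) = 77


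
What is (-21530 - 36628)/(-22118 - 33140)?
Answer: 29079/27629 ≈ 1.0525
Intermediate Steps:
(-21530 - 36628)/(-22118 - 33140) = -58158/(-55258) = -58158*(-1/55258) = 29079/27629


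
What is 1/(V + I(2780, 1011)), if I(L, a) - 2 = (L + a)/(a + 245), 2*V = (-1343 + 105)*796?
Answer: -1256/618855041 ≈ -2.0296e-6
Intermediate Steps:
V = -492724 (V = ((-1343 + 105)*796)/2 = (-1238*796)/2 = (½)*(-985448) = -492724)
I(L, a) = 2 + (L + a)/(245 + a) (I(L, a) = 2 + (L + a)/(a + 245) = 2 + (L + a)/(245 + a))
1/(V + I(2780, 1011)) = 1/(-492724 + (490 + 2780 + 3*1011)/(245 + 1011)) = 1/(-492724 + (490 + 2780 + 3033)/1256) = 1/(-492724 + (1/1256)*6303) = 1/(-492724 + 6303/1256) = 1/(-618855041/1256) = -1256/618855041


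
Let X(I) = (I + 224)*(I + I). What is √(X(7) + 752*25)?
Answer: √22034 ≈ 148.44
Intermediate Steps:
X(I) = 2*I*(224 + I) (X(I) = (224 + I)*(2*I) = 2*I*(224 + I))
√(X(7) + 752*25) = √(2*7*(224 + 7) + 752*25) = √(2*7*231 + 18800) = √(3234 + 18800) = √22034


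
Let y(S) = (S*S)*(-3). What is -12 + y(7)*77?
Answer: -11331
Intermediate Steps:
y(S) = -3*S² (y(S) = S²*(-3) = -3*S²)
-12 + y(7)*77 = -12 - 3*7²*77 = -12 - 3*49*77 = -12 - 147*77 = -12 - 11319 = -11331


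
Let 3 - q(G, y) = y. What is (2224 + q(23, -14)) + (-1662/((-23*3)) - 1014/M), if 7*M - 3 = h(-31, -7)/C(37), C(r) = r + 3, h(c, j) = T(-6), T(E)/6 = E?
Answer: -25643/23 ≈ -1114.9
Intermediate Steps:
T(E) = 6*E
h(c, j) = -36 (h(c, j) = 6*(-6) = -36)
C(r) = 3 + r
M = 3/10 (M = 3/7 + (-36/(3 + 37))/7 = 3/7 + (-36/40)/7 = 3/7 + (-36*1/40)/7 = 3/7 + (1/7)*(-9/10) = 3/7 - 9/70 = 3/10 ≈ 0.30000)
q(G, y) = 3 - y
(2224 + q(23, -14)) + (-1662/((-23*3)) - 1014/M) = (2224 + (3 - 1*(-14))) + (-1662/((-23*3)) - 1014/3/10) = (2224 + (3 + 14)) + (-1662/(-69) - 1014*10/3) = (2224 + 17) + (-1662*(-1/69) - 3380) = 2241 + (554/23 - 3380) = 2241 - 77186/23 = -25643/23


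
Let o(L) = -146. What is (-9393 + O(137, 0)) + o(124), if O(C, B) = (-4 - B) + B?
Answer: -9543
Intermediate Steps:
O(C, B) = -4
(-9393 + O(137, 0)) + o(124) = (-9393 - 4) - 146 = -9397 - 146 = -9543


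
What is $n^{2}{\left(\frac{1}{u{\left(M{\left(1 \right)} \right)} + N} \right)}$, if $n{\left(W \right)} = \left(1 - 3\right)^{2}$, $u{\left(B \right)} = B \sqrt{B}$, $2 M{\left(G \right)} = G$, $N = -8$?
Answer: $16$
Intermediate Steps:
$M{\left(G \right)} = \frac{G}{2}$
$u{\left(B \right)} = B^{\frac{3}{2}}$
$n{\left(W \right)} = 4$ ($n{\left(W \right)} = \left(-2\right)^{2} = 4$)
$n^{2}{\left(\frac{1}{u{\left(M{\left(1 \right)} \right)} + N} \right)} = 4^{2} = 16$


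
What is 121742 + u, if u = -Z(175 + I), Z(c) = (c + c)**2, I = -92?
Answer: 94186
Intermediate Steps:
Z(c) = 4*c**2 (Z(c) = (2*c)**2 = 4*c**2)
u = -27556 (u = -4*(175 - 92)**2 = -4*83**2 = -4*6889 = -1*27556 = -27556)
121742 + u = 121742 - 27556 = 94186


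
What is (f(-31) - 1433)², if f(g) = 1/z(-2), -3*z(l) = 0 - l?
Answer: 8231161/4 ≈ 2.0578e+6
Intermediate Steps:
z(l) = l/3 (z(l) = -(0 - l)/3 = -(-1)*l/3 = l/3)
f(g) = -3/2 (f(g) = 1/((⅓)*(-2)) = 1/(-⅔) = -3/2)
(f(-31) - 1433)² = (-3/2 - 1433)² = (-2869/2)² = 8231161/4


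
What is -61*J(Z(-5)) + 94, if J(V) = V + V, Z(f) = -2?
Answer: 338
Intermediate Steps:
J(V) = 2*V
-61*J(Z(-5)) + 94 = -122*(-2) + 94 = -61*(-4) + 94 = 244 + 94 = 338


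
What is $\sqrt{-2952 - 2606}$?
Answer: $i \sqrt{5558} \approx 74.552 i$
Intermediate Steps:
$\sqrt{-2952 - 2606} = \sqrt{-5558} = i \sqrt{5558}$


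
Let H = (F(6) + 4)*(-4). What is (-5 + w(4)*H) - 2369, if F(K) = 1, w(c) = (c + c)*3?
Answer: -2854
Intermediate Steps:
w(c) = 6*c (w(c) = (2*c)*3 = 6*c)
H = -20 (H = (1 + 4)*(-4) = 5*(-4) = -20)
(-5 + w(4)*H) - 2369 = (-5 + (6*4)*(-20)) - 2369 = (-5 + 24*(-20)) - 2369 = (-5 - 480) - 2369 = -485 - 2369 = -2854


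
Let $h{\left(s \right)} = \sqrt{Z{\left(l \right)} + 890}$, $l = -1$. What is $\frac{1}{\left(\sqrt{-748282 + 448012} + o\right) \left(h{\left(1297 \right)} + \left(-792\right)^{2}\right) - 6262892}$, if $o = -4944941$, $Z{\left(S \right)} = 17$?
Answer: $- \frac{1}{6262892 + \left(627264 + \sqrt{907}\right) \left(4944941 - i \sqrt{300270}\right)} \approx -3.2238 \cdot 10^{-13} - 3.5724 \cdot 10^{-17} i$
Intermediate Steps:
$h{\left(s \right)} = \sqrt{907}$ ($h{\left(s \right)} = \sqrt{17 + 890} = \sqrt{907}$)
$\frac{1}{\left(\sqrt{-748282 + 448012} + o\right) \left(h{\left(1297 \right)} + \left(-792\right)^{2}\right) - 6262892} = \frac{1}{\left(\sqrt{-748282 + 448012} - 4944941\right) \left(\sqrt{907} + \left(-792\right)^{2}\right) - 6262892} = \frac{1}{\left(\sqrt{-300270} - 4944941\right) \left(\sqrt{907} + 627264\right) - 6262892} = \frac{1}{\left(i \sqrt{300270} - 4944941\right) \left(627264 + \sqrt{907}\right) - 6262892} = \frac{1}{\left(-4944941 + i \sqrt{300270}\right) \left(627264 + \sqrt{907}\right) - 6262892} = \frac{1}{-6262892 + \left(-4944941 + i \sqrt{300270}\right) \left(627264 + \sqrt{907}\right)}$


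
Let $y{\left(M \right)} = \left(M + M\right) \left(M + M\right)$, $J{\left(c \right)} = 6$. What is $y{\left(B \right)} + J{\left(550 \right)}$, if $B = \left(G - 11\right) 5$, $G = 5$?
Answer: $3606$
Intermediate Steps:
$B = -30$ ($B = \left(5 - 11\right) 5 = \left(-6\right) 5 = -30$)
$y{\left(M \right)} = 4 M^{2}$ ($y{\left(M \right)} = 2 M 2 M = 4 M^{2}$)
$y{\left(B \right)} + J{\left(550 \right)} = 4 \left(-30\right)^{2} + 6 = 4 \cdot 900 + 6 = 3600 + 6 = 3606$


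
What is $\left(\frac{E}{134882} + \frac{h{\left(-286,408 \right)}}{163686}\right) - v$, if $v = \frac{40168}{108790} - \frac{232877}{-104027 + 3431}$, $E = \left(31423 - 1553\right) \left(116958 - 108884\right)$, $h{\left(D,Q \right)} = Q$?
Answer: $\frac{1633990060161707425691}{915232207996429620} \approx 1785.3$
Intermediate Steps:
$E = 241170380$ ($E = 29870 \cdot 8074 = 241170380$)
$v = \frac{14687714479}{5471919420}$ ($v = 40168 \cdot \frac{1}{108790} - \frac{232877}{-100596} = \frac{20084}{54395} - - \frac{232877}{100596} = \frac{20084}{54395} + \frac{232877}{100596} = \frac{14687714479}{5471919420} \approx 2.6842$)
$\left(\frac{E}{134882} + \frac{h{\left(-286,408 \right)}}{163686}\right) - v = \left(\frac{241170380}{134882} + \frac{408}{163686}\right) - \frac{14687714479}{5471919420} = \left(241170380 \cdot \frac{1}{134882} + 408 \cdot \frac{1}{163686}\right) - \frac{14687714479}{5471919420} = \left(\frac{10962290}{6131} + \frac{68}{27281}\right) - \frac{14687714479}{5471919420} = \frac{299062650398}{167259811} - \frac{14687714479}{5471919420} = \frac{1633990060161707425691}{915232207996429620}$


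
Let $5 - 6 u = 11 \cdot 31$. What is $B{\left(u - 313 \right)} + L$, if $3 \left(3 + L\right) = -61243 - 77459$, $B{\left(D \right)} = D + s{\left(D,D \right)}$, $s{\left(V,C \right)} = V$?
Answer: $-46975$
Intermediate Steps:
$u = -56$ ($u = \frac{5}{6} - \frac{11 \cdot 31}{6} = \frac{5}{6} - \frac{341}{6} = -56$)
$B{\left(D \right)} = 2 D$ ($B{\left(D \right)} = D + D = 2 D$)
$L = -46237$ ($L = -3 + \frac{-61243 - 77459}{3} = -3 + \frac{1}{3} \left(-138702\right) = -3 - 46234 = -46237$)
$B{\left(u - 313 \right)} + L = 2 \left(-56 - 313\right) - 46237 = 2 \left(-369\right) - 46237 = -738 - 46237 = -46975$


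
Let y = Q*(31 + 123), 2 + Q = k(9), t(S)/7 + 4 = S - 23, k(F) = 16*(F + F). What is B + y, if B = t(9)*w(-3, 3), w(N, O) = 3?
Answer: 43666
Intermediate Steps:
k(F) = 32*F (k(F) = 16*(2*F) = 32*F)
t(S) = -189 + 7*S (t(S) = -28 + 7*(S - 23) = -28 + 7*(-23 + S) = -28 + (-161 + 7*S) = -189 + 7*S)
Q = 286 (Q = -2 + 32*9 = -2 + 288 = 286)
B = -378 (B = (-189 + 7*9)*3 = (-189 + 63)*3 = -126*3 = -378)
y = 44044 (y = 286*(31 + 123) = 286*154 = 44044)
B + y = -378 + 44044 = 43666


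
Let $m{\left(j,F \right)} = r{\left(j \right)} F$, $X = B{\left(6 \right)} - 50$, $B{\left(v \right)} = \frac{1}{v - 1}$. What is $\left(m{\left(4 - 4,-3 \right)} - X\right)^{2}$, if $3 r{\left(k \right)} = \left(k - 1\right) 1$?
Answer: $\frac{64516}{25} \approx 2580.6$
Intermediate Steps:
$B{\left(v \right)} = \frac{1}{-1 + v}$
$X = - \frac{249}{5}$ ($X = \frac{1}{-1 + 6} - 50 = \frac{1}{5} - 50 = - \frac{249}{5} \approx -49.8$)
$r{\left(k \right)} = - \frac{1}{3} + \frac{k}{3}$ ($r{\left(k \right)} = \frac{\left(k - 1\right) 1}{3} = \frac{\left(-1 + k\right) 1}{3} = \frac{-1 + k}{3} = - \frac{1}{3} + \frac{k}{3}$)
$m{\left(j,F \right)} = F \left(- \frac{1}{3} + \frac{j}{3}\right)$ ($m{\left(j,F \right)} = \left(- \frac{1}{3} + \frac{j}{3}\right) F = F \left(- \frac{1}{3} + \frac{j}{3}\right)$)
$\left(m{\left(4 - 4,-3 \right)} - X\right)^{2} = \left(\frac{1}{3} \left(-3\right) \left(-1 + \left(4 - 4\right)\right) - - \frac{249}{5}\right)^{2} = \left(\frac{1}{3} \left(-3\right) \left(-1 + 0\right) + \frac{249}{5}\right)^{2} = \left(\frac{1}{3} \left(-3\right) \left(-1\right) + \frac{249}{5}\right)^{2} = \left(1 + \frac{249}{5}\right)^{2} = \left(\frac{254}{5}\right)^{2} = \frac{64516}{25}$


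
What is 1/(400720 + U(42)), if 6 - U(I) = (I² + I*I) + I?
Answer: 1/397156 ≈ 2.5179e-6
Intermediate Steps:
U(I) = 6 - I - 2*I² (U(I) = 6 - ((I² + I*I) + I) = 6 - ((I² + I²) + I) = 6 - (2*I² + I) = 6 - (I + 2*I²) = 6 + (-I - 2*I²) = 6 - I - 2*I²)
1/(400720 + U(42)) = 1/(400720 + (6 - 1*42 - 2*42²)) = 1/(400720 + (6 - 42 - 2*1764)) = 1/(400720 + (6 - 42 - 3528)) = 1/(400720 - 3564) = 1/397156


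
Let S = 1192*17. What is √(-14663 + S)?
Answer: √5601 ≈ 74.840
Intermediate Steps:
S = 20264
√(-14663 + S) = √(-14663 + 20264) = √5601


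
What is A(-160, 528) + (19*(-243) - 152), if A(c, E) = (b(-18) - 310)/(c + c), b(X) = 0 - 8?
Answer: -762881/160 ≈ -4768.0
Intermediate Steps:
b(X) = -8
A(c, E) = -159/c (A(c, E) = (-8 - 310)/(c + c) = -318*1/(2*c) = -159/c)
A(-160, 528) + (19*(-243) - 152) = -159/(-160) + (19*(-243) - 152) = -159*(-1/160) + (-4617 - 152) = 159/160 - 4769 = -762881/160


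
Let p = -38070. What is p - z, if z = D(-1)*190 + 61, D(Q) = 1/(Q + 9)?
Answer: -152619/4 ≈ -38155.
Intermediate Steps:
D(Q) = 1/(9 + Q)
z = 339/4 (z = 190/(9 - 1) + 61 = 190/8 + 61 = (⅛)*190 + 61 = 95/4 + 61 = 339/4 ≈ 84.750)
p - z = -38070 - 1*339/4 = -38070 - 339/4 = -152619/4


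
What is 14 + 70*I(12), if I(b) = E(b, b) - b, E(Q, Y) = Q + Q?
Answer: 854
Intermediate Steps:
E(Q, Y) = 2*Q
I(b) = b (I(b) = 2*b - b = b)
14 + 70*I(12) = 14 + 70*12 = 14 + 840 = 854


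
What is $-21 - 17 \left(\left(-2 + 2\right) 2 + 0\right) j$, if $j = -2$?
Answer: $-21$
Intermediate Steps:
$-21 - 17 \left(\left(-2 + 2\right) 2 + 0\right) j = -21 - 17 \left(\left(-2 + 2\right) 2 + 0\right) \left(-2\right) = -21 - 17 \left(0 \cdot 2 + 0\right) \left(-2\right) = -21 - 17 \left(0 + 0\right) \left(-2\right) = -21 - 17 \cdot 0 \left(-2\right) = -21 - 0 = -21 + 0 = -21$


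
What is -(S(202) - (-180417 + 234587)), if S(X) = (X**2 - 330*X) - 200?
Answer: 80226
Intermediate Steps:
S(X) = -200 + X**2 - 330*X
-(S(202) - (-180417 + 234587)) = -((-200 + 202**2 - 330*202) - (-180417 + 234587)) = -((-200 + 40804 - 66660) - 1*54170) = -(-26056 - 54170) = -1*(-80226) = 80226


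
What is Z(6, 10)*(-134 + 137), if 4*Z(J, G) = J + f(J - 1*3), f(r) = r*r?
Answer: 45/4 ≈ 11.250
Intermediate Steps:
f(r) = r²
Z(J, G) = J/4 + (-3 + J)²/4 (Z(J, G) = (J + (J - 1*3)²)/4 = (J + (J - 3)²)/4 = (J + (-3 + J)²)/4 = J/4 + (-3 + J)²/4)
Z(6, 10)*(-134 + 137) = ((¼)*6 + (-3 + 6)²/4)*(-134 + 137) = (3/2 + (¼)*3²)*3 = (3/2 + (¼)*9)*3 = (3/2 + 9/4)*3 = (15/4)*3 = 45/4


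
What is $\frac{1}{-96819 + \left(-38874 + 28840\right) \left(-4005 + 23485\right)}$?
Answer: $- \frac{1}{195559139} \approx -5.1135 \cdot 10^{-9}$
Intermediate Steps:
$\frac{1}{-96819 + \left(-38874 + 28840\right) \left(-4005 + 23485\right)} = \frac{1}{-96819 - 195462320} = \frac{1}{-195559139} = - \frac{1}{195559139}$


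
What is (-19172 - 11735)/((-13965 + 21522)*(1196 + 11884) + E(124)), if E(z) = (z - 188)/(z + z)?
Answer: -958117/3064212352 ≈ -0.00031268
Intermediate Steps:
E(z) = (-188 + z)/(2*z) (E(z) = (-188 + z)/((2*z)) = (-188 + z)*(1/(2*z)) = (-188 + z)/(2*z))
(-19172 - 11735)/((-13965 + 21522)*(1196 + 11884) + E(124)) = (-19172 - 11735)/((-13965 + 21522)*(1196 + 11884) + (1/2)*(-188 + 124)/124) = -30907/(7557*13080 + (1/2)*(1/124)*(-64)) = -30907/(98845560 - 8/31) = -30907/3064212352/31 = -30907*31/3064212352 = -958117/3064212352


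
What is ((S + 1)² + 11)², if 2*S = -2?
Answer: 121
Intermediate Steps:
S = -1 (S = (½)*(-2) = -1)
((S + 1)² + 11)² = ((-1 + 1)² + 11)² = (0² + 11)² = (0 + 11)² = 11² = 121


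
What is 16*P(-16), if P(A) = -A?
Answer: 256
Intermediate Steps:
16*P(-16) = 16*(-1*(-16)) = 16*16 = 256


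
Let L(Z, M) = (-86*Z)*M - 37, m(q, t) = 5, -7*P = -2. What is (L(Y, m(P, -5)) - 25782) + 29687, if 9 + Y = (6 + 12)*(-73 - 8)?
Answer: 634678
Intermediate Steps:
P = 2/7 (P = -⅐*(-2) = 2/7 ≈ 0.28571)
Y = -1467 (Y = -9 + (6 + 12)*(-73 - 8) = -9 + 18*(-81) = -9 - 1458 = -1467)
L(Z, M) = -37 - 86*M*Z (L(Z, M) = -86*M*Z - 37 = -37 - 86*M*Z)
(L(Y, m(P, -5)) - 25782) + 29687 = ((-37 - 86*5*(-1467)) - 25782) + 29687 = ((-37 + 630810) - 25782) + 29687 = (630773 - 25782) + 29687 = 604991 + 29687 = 634678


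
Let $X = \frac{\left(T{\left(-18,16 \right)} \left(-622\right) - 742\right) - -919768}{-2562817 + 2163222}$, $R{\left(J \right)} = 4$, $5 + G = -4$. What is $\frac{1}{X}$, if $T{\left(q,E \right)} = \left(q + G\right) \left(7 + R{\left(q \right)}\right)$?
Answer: $- \frac{11417}{31536} \approx -0.36203$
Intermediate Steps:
$G = -9$ ($G = -5 - 4 = -9$)
$T{\left(q,E \right)} = -99 + 11 q$ ($T{\left(q,E \right)} = \left(q - 9\right) \left(7 + 4\right) = \left(-9 + q\right) 11 = -99 + 11 q$)
$X = - \frac{31536}{11417}$ ($X = \frac{\left(\left(-99 + 11 \left(-18\right)\right) \left(-622\right) - 742\right) - -919768}{-2562817 + 2163222} = \frac{\left(\left(-99 - 198\right) \left(-622\right) - 742\right) + 919768}{-399595} = \left(\left(\left(-297\right) \left(-622\right) - 742\right) + 919768\right) \left(- \frac{1}{399595}\right) = \left(\left(184734 - 742\right) + 919768\right) \left(- \frac{1}{399595}\right) = \left(183992 + 919768\right) \left(- \frac{1}{399595}\right) = 1103760 \left(- \frac{1}{399595}\right) = - \frac{31536}{11417} \approx -2.7622$)
$\frac{1}{X} = \frac{1}{- \frac{31536}{11417}} = - \frac{11417}{31536}$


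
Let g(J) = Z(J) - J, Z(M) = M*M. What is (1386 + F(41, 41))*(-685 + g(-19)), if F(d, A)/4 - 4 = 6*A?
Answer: -727730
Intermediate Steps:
Z(M) = M²
g(J) = J² - J
F(d, A) = 16 + 24*A (F(d, A) = 16 + 4*(6*A) = 16 + 24*A)
(1386 + F(41, 41))*(-685 + g(-19)) = (1386 + (16 + 24*41))*(-685 - 19*(-1 - 19)) = (1386 + (16 + 984))*(-685 - 19*(-20)) = (1386 + 1000)*(-685 + 380) = 2386*(-305) = -727730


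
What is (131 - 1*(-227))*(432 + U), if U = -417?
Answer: 5370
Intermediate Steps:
(131 - 1*(-227))*(432 + U) = (131 - 1*(-227))*(432 - 417) = (131 + 227)*15 = 358*15 = 5370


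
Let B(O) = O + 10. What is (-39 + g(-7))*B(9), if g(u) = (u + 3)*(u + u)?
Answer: 323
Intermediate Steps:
B(O) = 10 + O
g(u) = 2*u*(3 + u) (g(u) = (3 + u)*(2*u) = 2*u*(3 + u))
(-39 + g(-7))*B(9) = (-39 + 2*(-7)*(3 - 7))*(10 + 9) = (-39 + 2*(-7)*(-4))*19 = (-39 + 56)*19 = 17*19 = 323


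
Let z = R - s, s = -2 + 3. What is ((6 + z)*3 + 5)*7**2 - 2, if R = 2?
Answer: 1272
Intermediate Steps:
s = 1
z = 1 (z = 2 - 1*1 = 2 - 1 = 1)
((6 + z)*3 + 5)*7**2 - 2 = ((6 + 1)*3 + 5)*7**2 - 2 = (7*3 + 5)*49 - 2 = (21 + 5)*49 - 2 = 26*49 - 2 = 1274 - 2 = 1272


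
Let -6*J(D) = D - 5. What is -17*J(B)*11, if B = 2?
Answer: -187/2 ≈ -93.500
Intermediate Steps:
J(D) = ⅚ - D/6 (J(D) = -(D - 5)/6 = -(-5 + D)/6 = ⅚ - D/6)
-17*J(B)*11 = -17*(⅚ - ⅙*2)*11 = -17*(⅚ - ⅓)*11 = -17*½*11 = -17/2*11 = -187/2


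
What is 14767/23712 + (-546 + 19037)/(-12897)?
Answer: -82669531/101937888 ≈ -0.81098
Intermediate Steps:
14767/23712 + (-546 + 19037)/(-12897) = 14767*(1/23712) + 18491*(-1/12897) = 14767/23712 - 18491/12897 = -82669531/101937888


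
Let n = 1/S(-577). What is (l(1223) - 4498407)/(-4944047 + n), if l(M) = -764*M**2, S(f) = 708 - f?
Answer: 1474197441455/6353100394 ≈ 232.04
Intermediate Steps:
n = 1/1285 (n = 1/(708 - 1*(-577)) = 1/(708 + 577) = 1/1285 ≈ 0.00077821)
(l(1223) - 4498407)/(-4944047 + n) = (-764*1223**2 - 4498407)/(-4944047 + 1/1285) = (-764*1495729 - 4498407)/(-6353100394/1285) = (-1142736956 - 4498407)*(-1285/6353100394) = -1147235363*(-1285/6353100394) = 1474197441455/6353100394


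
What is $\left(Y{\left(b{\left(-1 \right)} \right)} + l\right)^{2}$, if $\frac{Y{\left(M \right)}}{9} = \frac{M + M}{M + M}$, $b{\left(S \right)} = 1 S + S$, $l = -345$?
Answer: $112896$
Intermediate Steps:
$b{\left(S \right)} = 2 S$ ($b{\left(S \right)} = S + S = 2 S$)
$Y{\left(M \right)} = 9$ ($Y{\left(M \right)} = 9 \frac{M + M}{M + M} = 9 \frac{2 M}{2 M} = 9 \cdot 2 M \frac{1}{2 M} = 9 \cdot 1 = 9$)
$\left(Y{\left(b{\left(-1 \right)} \right)} + l\right)^{2} = \left(9 - 345\right)^{2} = \left(-336\right)^{2} = 112896$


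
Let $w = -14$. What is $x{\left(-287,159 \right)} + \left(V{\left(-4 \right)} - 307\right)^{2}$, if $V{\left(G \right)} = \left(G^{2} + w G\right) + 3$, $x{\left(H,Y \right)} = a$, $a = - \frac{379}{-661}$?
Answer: $\frac{35578043}{661} \approx 53825.0$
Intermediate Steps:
$a = \frac{379}{661}$ ($a = \left(-379\right) \left(- \frac{1}{661}\right) = \frac{379}{661} \approx 0.57337$)
$x{\left(H,Y \right)} = \frac{379}{661}$
$V{\left(G \right)} = 3 + G^{2} - 14 G$ ($V{\left(G \right)} = \left(G^{2} - 14 G\right) + 3 = 3 + G^{2} - 14 G$)
$x{\left(-287,159 \right)} + \left(V{\left(-4 \right)} - 307\right)^{2} = \frac{379}{661} + \left(\left(3 + \left(-4\right)^{2} - -56\right) - 307\right)^{2} = \frac{379}{661} + \left(\left(3 + 16 + 56\right) - 307\right)^{2} = \frac{379}{661} + \left(75 - 307\right)^{2} = \frac{379}{661} + \left(-232\right)^{2} = \frac{379}{661} + 53824 = \frac{35578043}{661}$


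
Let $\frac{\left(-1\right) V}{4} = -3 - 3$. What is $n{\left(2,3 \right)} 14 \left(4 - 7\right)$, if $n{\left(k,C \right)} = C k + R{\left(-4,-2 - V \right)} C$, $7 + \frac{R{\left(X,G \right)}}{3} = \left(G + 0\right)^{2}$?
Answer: $-253134$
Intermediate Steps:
$V = 24$ ($V = - 4 \left(-3 - 3\right) = \left(-4\right) \left(-6\right) = 24$)
$R{\left(X,G \right)} = -21 + 3 G^{2}$ ($R{\left(X,G \right)} = -21 + 3 \left(G + 0\right)^{2} = -21 + 3 G^{2}$)
$n{\left(k,C \right)} = 2007 C + C k$ ($n{\left(k,C \right)} = C k + \left(-21 + 3 \left(-2 - 24\right)^{2}\right) C = C k + \left(-21 + 3 \left(-26\right)^{2}\right) C = C k + \left(-21 + 3 \cdot 676\right) C = C k + \left(-21 + 2028\right) C = C k + 2007 C = 2007 C + C k$)
$n{\left(2,3 \right)} 14 \left(4 - 7\right) = 3 \left(2007 + 2\right) 14 \left(4 - 7\right) = 3 \cdot 2009 \cdot 14 \left(-3\right) = 6027 \cdot 14 \left(-3\right) = 84378 \left(-3\right) = -253134$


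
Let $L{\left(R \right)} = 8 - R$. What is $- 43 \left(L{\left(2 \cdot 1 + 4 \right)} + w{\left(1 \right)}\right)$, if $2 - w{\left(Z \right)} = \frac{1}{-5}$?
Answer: $- \frac{903}{5} \approx -180.6$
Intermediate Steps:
$w{\left(Z \right)} = \frac{11}{5}$ ($w{\left(Z \right)} = 2 - \frac{1}{-5} = 2 - - \frac{1}{5} = 2 + \frac{1}{5} = \frac{11}{5}$)
$- 43 \left(L{\left(2 \cdot 1 + 4 \right)} + w{\left(1 \right)}\right) = - 43 \left(\left(8 - \left(2 \cdot 1 + 4\right)\right) + \frac{11}{5}\right) = - 43 \left(\left(8 - \left(2 + 4\right)\right) + \frac{11}{5}\right) = - 43 \left(\left(8 - 6\right) + \frac{11}{5}\right) = - 43 \left(2 + \frac{11}{5}\right) = \left(-43\right) \frac{21}{5} = - \frac{903}{5}$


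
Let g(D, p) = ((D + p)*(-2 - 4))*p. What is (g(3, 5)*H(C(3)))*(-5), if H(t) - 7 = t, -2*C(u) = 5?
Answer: 5400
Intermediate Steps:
C(u) = -5/2 (C(u) = -1/2*5 = -5/2)
H(t) = 7 + t
g(D, p) = p*(-6*D - 6*p) (g(D, p) = ((D + p)*(-6))*p = (-6*D - 6*p)*p = p*(-6*D - 6*p))
(g(3, 5)*H(C(3)))*(-5) = ((-6*5*(3 + 5))*(7 - 5/2))*(-5) = (-6*5*8*(9/2))*(-5) = -240*9/2*(-5) = -1080*(-5) = 5400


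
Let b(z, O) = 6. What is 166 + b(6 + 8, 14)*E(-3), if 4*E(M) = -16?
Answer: 142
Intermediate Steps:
E(M) = -4 (E(M) = (1/4)*(-16) = -4)
166 + b(6 + 8, 14)*E(-3) = 166 + 6*(-4) = 166 - 24 = 142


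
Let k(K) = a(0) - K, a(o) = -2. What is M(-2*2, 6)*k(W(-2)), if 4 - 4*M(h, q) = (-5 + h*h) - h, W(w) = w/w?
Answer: 33/4 ≈ 8.2500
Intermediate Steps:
W(w) = 1
k(K) = -2 - K
M(h, q) = 9/4 - h²/4 + h/4 (M(h, q) = 1 - ((-5 + h*h) - h)/4 = 1 - ((-5 + h²) - h)/4 = 1 - (-5 + h² - h)/4 = 1 + (5/4 - h²/4 + h/4) = 9/4 - h²/4 + h/4)
M(-2*2, 6)*k(W(-2)) = (9/4 - (-2*2)²/4 + (-2*2)/4)*(-2 - 1*1) = (9/4 - ¼*(-4)² + (¼)*(-4))*(-2 - 1) = (9/4 - ¼*16 - 1)*(-3) = (9/4 - 4 - 1)*(-3) = -11/4*(-3) = 33/4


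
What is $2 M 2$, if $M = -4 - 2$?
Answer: $-24$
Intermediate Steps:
$M = -6$ ($M = -4 - 2 = -6$)
$2 M 2 = 2 \left(-6\right) 2 = \left(-12\right) 2 = -24$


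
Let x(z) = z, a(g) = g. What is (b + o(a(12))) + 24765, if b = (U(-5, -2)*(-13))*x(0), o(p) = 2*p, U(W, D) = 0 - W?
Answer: 24789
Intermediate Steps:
U(W, D) = -W
b = 0 (b = (-1*(-5)*(-13))*0 = (5*(-13))*0 = -65*0 = 0)
(b + o(a(12))) + 24765 = (0 + 2*12) + 24765 = (0 + 24) + 24765 = 24 + 24765 = 24789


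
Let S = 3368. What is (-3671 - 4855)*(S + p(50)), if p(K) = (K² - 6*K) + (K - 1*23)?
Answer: -47702970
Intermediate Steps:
p(K) = -23 + K² - 5*K (p(K) = (K² - 6*K) + (K - 23) = (K² - 6*K) + (-23 + K) = -23 + K² - 5*K)
(-3671 - 4855)*(S + p(50)) = (-3671 - 4855)*(3368 + (-23 + 50² - 5*50)) = -8526*(3368 + (-23 + 2500 - 250)) = -8526*(3368 + 2227) = -8526*5595 = -47702970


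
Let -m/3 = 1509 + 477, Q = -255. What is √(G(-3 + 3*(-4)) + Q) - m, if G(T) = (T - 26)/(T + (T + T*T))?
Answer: 5958 + I*√9704370/195 ≈ 5958.0 + 15.975*I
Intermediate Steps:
G(T) = (-26 + T)/(T² + 2*T) (G(T) = (-26 + T)/(T + (T + T²)) = (-26 + T)/(T² + 2*T))
m = -5958 (m = -3*(1509 + 477) = -3*1986 = -5958)
√(G(-3 + 3*(-4)) + Q) - m = √((-26 + (-3 + 3*(-4)))/((-3 + 3*(-4))*(2 + (-3 + 3*(-4)))) - 255) - 1*(-5958) = √((-26 + (-3 - 12))/((-3 - 12)*(2 + (-3 - 12))) - 255) + 5958 = √((-26 - 15)/((-15)*(2 - 15)) - 255) + 5958 = √(-1/15*(-41)/(-13) - 255) + 5958 = √(-1/15*(-1/13)*(-41) - 255) + 5958 = √(-41/195 - 255) + 5958 = √(-49766/195) + 5958 = I*√9704370/195 + 5958 = 5958 + I*√9704370/195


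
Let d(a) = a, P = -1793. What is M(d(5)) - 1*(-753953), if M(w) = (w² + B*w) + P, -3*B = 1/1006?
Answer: 2270094325/3018 ≈ 7.5219e+5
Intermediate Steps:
B = -1/3018 (B = -⅓/1006 = -⅓*1/1006 = -1/3018 ≈ -0.00033135)
M(w) = -1793 + w² - w/3018 (M(w) = (w² - w/3018) - 1793 = -1793 + w² - w/3018)
M(d(5)) - 1*(-753953) = (-1793 + 5² - 1/3018*5) - 1*(-753953) = (-1793 + 25 - 5/3018) + 753953 = -5335829/3018 + 753953 = 2270094325/3018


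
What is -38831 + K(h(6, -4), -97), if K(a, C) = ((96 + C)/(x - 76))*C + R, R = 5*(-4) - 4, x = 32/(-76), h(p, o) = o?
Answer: -56419303/1452 ≈ -38856.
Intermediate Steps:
x = -8/19 (x = 32*(-1/76) = -8/19 ≈ -0.42105)
R = -24 (R = -20 - 4 = -24)
K(a, C) = -24 + C*(-152/121 - 19*C/1452) (K(a, C) = ((96 + C)/(-8/19 - 76))*C - 24 = ((96 + C)/(-1452/19))*C - 24 = ((96 + C)*(-19/1452))*C - 24 = (-152/121 - 19*C/1452)*C - 24 = C*(-152/121 - 19*C/1452) - 24 = -24 + C*(-152/121 - 19*C/1452))
-38831 + K(h(6, -4), -97) = -38831 + (-24 - 152/121*(-97) - 19/1452*(-97)**2) = -38831 + (-24 + 14744/121 - 19/1452*9409) = -38831 + (-24 + 14744/121 - 178771/1452) = -38831 - 36691/1452 = -56419303/1452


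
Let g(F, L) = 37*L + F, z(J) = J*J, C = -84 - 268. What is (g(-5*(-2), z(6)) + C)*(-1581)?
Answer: -1565190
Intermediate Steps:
C = -352
z(J) = J²
g(F, L) = F + 37*L
(g(-5*(-2), z(6)) + C)*(-1581) = ((-5*(-2) + 37*6²) - 352)*(-1581) = ((10 + 37*36) - 352)*(-1581) = ((10 + 1332) - 352)*(-1581) = (1342 - 352)*(-1581) = 990*(-1581) = -1565190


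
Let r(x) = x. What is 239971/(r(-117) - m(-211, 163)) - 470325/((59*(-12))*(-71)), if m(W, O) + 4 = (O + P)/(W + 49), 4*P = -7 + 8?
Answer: -84417921283/39225796 ≈ -2152.1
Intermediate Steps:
P = ¼ (P = (-7 + 8)/4 = (¼)*1 = ¼ ≈ 0.25000)
m(W, O) = -4 + (¼ + O)/(49 + W) (m(W, O) = -4 + (O + ¼)/(W + 49) = -4 + (¼ + O)/(49 + W))
239971/(r(-117) - m(-211, 163)) - 470325/((59*(-12))*(-71)) = 239971/(-117 - (-783/4 + 163 - 4*(-211))/(49 - 211)) - 470325/((59*(-12))*(-71)) = 239971/(-117 - (-783/4 + 163 + 844)/(-162)) - 470325/((-708*(-71))) = 239971/(-117 - (-1)*3245/(162*4)) - 470325/50268 = 239971/(-117 - 1*(-3245/648)) - 470325*1/50268 = 239971/(-117 + 3245/648) - 156775/16756 = 239971/(-72571/648) - 156775/16756 = 239971*(-648/72571) - 156775/16756 = -5016168/2341 - 156775/16756 = -84417921283/39225796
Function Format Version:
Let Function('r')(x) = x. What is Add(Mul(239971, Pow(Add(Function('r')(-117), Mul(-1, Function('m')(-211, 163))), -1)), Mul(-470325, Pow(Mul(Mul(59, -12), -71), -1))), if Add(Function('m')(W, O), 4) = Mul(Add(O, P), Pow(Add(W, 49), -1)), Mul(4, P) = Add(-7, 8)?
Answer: Rational(-84417921283, 39225796) ≈ -2152.1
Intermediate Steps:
P = Rational(1, 4) (P = Mul(Rational(1, 4), Add(-7, 8)) = Mul(Rational(1, 4), 1) = Rational(1, 4) ≈ 0.25000)
Function('m')(W, O) = Add(-4, Mul(Pow(Add(49, W), -1), Add(Rational(1, 4), O))) (Function('m')(W, O) = Add(-4, Mul(Add(O, Rational(1, 4)), Pow(Add(W, 49), -1))) = Add(-4, Mul(Add(Rational(1, 4), O), Pow(Add(49, W), -1))) = Add(-4, Mul(Pow(Add(49, W), -1), Add(Rational(1, 4), O))))
Add(Mul(239971, Pow(Add(Function('r')(-117), Mul(-1, Function('m')(-211, 163))), -1)), Mul(-470325, Pow(Mul(Mul(59, -12), -71), -1))) = Add(Mul(239971, Pow(Add(-117, Mul(-1, Mul(Pow(Add(49, -211), -1), Add(Rational(-783, 4), 163, Mul(-4, -211))))), -1)), Mul(-470325, Pow(Mul(Mul(59, -12), -71), -1))) = Add(Mul(239971, Pow(Add(-117, Mul(-1, Mul(Pow(-162, -1), Add(Rational(-783, 4), 163, 844)))), -1)), Mul(-470325, Pow(Mul(-708, -71), -1))) = Add(Mul(239971, Pow(Add(-117, Mul(-1, Mul(Rational(-1, 162), Rational(3245, 4)))), -1)), Mul(-470325, Pow(50268, -1))) = Add(Mul(239971, Pow(Add(-117, Mul(-1, Rational(-3245, 648))), -1)), Mul(-470325, Rational(1, 50268))) = Add(Mul(239971, Pow(Add(-117, Rational(3245, 648)), -1)), Rational(-156775, 16756)) = Add(Mul(239971, Pow(Rational(-72571, 648), -1)), Rational(-156775, 16756)) = Add(Mul(239971, Rational(-648, 72571)), Rational(-156775, 16756)) = Add(Rational(-5016168, 2341), Rational(-156775, 16756)) = Rational(-84417921283, 39225796)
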